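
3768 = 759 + 3009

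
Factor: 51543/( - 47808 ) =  - 2^ (- 6)*3^1 * 23^1 = -69/64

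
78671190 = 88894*885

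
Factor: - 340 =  - 2^2 * 5^1*17^1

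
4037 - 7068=  -  3031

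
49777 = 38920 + 10857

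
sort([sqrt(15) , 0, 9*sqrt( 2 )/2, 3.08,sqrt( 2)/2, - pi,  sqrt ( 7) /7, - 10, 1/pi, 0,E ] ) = [ -10,-pi, 0,0, 1/pi,sqrt( 7) /7,sqrt( 2 ) /2, E,3.08,sqrt( 15), 9*sqrt(2) /2 ] 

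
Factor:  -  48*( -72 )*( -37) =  - 127872 = -2^7*3^3 * 37^1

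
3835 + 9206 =13041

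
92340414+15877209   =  108217623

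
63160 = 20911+42249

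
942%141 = 96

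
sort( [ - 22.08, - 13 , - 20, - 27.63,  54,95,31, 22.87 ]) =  [ - 27.63, - 22.08, -20, - 13, 22.87,31 , 54, 95] 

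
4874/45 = 108 + 14/45 = 108.31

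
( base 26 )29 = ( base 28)25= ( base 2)111101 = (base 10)61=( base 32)1T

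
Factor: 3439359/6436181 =3^2*7^2*11^1 * 709^1 * 1759^( -1 )*3659^(  -  1 ) 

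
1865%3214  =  1865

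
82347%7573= 6617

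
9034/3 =3011 + 1/3 = 3011.33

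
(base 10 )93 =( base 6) 233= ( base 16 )5d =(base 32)2T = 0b1011101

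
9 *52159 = 469431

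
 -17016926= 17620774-34637700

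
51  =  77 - 26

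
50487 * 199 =10046913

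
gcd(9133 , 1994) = 1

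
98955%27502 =16449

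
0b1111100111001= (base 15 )257d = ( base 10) 7993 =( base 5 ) 223433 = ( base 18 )16C1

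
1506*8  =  12048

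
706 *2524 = 1781944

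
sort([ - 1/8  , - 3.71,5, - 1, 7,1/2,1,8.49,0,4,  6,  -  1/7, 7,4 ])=[ - 3.71, - 1, - 1/7, - 1/8, 0, 1/2,1,  4,4, 5,6, 7,7,8.49]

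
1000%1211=1000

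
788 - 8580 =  - 7792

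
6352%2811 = 730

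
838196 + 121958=960154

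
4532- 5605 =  - 1073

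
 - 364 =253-617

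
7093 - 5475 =1618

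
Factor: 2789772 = 2^2*3^1*383^1*607^1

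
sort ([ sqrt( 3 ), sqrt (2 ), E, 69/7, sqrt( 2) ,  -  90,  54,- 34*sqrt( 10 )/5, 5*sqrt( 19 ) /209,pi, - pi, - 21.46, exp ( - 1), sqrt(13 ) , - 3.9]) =[  -  90,- 34*sqrt(  10) /5,  -  21.46, -3.9,-pi, 5*sqrt ( 19 )/209,exp( - 1 ), sqrt(2), sqrt (2), sqrt( 3),E, pi, sqrt (13 ),  69/7, 54 ]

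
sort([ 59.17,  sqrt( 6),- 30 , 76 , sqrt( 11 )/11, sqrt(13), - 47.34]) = [-47.34, - 30, sqrt( 11)/11 , sqrt( 6), sqrt( 13 ), 59.17, 76 ]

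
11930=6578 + 5352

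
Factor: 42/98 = 3^1*7^(-1 ) = 3/7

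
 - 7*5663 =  - 39641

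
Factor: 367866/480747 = 642/839 = 2^1*3^1*107^1*839^( - 1 )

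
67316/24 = 16829/6 =2804.83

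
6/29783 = 6/29783 = 0.00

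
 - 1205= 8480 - 9685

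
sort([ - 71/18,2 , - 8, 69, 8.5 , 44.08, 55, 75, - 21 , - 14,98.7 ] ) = [ - 21,-14,-8,  -  71/18, 2,8.5, 44.08, 55,69,75 , 98.7]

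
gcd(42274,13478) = 46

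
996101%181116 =90521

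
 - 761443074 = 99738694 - 861181768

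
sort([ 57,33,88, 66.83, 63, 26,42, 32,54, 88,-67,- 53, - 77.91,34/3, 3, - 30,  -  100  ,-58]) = [ - 100, - 77.91, - 67, - 58 , - 53,-30 , 3,34/3 , 26 , 32,33,42, 54, 57, 63, 66.83,88,88]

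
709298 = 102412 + 606886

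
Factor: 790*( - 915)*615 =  - 444552750 = - 2^1 *3^2*5^3 * 41^1*61^1*79^1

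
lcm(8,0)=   0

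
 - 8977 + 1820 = - 7157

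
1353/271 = 4 +269/271 = 4.99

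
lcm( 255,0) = 0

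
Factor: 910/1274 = 5^1*7^( - 1) = 5/7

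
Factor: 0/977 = 0 = 0^1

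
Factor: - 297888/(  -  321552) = 214/231 = 2^1*3^ ( - 1)*7^(  -  1)*11^( - 1)*107^1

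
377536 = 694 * 544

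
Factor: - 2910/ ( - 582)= 5^1 = 5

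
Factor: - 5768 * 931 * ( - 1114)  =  5982188912 = 2^4*7^3 * 19^1 * 103^1*557^1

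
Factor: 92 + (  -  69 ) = 23 = 23^1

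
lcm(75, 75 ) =75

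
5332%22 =8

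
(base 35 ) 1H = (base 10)52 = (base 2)110100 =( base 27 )1P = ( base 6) 124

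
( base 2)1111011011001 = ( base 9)11744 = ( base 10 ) 7897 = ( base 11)5a2a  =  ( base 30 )8N7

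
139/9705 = 139/9705=0.01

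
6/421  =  6/421 = 0.01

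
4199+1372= 5571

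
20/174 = 10/87= 0.11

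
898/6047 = 898/6047=0.15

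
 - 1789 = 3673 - 5462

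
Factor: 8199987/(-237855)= - 5^( - 1) * 101^( - 1)*157^( - 1 )*2733329^1 = -2733329/79285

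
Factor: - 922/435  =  -2^1*3^(-1)*5^(-1 )*29^( - 1)*461^1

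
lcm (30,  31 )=930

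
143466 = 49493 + 93973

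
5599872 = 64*87498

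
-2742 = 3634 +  - 6376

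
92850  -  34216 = 58634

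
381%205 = 176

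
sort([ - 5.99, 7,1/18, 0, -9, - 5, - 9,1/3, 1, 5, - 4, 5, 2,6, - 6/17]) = [ - 9, - 9, - 5.99, - 5,-4, - 6/17 , 0, 1/18, 1/3, 1, 2, 5,5,6,7 ] 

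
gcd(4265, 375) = 5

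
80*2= 160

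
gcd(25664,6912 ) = 64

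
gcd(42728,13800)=8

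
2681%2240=441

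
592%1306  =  592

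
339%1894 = 339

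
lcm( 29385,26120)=235080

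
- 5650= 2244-7894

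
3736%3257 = 479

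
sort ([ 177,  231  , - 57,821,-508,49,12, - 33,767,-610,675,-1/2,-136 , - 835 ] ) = [ - 835, - 610, - 508, - 136,-57, - 33, - 1/2,12, 49, 177,231, 675, 767,821 ] 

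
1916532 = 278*6894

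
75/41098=75/41098 = 0.00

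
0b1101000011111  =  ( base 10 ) 6687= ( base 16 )1A1F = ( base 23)CEH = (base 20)GE7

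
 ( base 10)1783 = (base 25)2l8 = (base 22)3F1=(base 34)1IF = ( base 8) 3367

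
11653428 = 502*23214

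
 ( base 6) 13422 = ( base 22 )47c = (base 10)2102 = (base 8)4066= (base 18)68e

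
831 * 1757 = 1460067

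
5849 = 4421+1428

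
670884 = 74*9066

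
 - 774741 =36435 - 811176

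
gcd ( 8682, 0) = 8682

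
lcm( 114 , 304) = 912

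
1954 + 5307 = 7261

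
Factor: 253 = 11^1*23^1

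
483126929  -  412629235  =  70497694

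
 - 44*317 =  - 13948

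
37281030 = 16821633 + 20459397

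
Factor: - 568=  - 2^3 *71^1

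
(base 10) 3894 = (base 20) 9EE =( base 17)d81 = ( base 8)7466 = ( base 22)810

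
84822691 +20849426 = 105672117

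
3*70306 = 210918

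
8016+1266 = 9282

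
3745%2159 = 1586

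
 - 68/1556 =  -  17/389  =  - 0.04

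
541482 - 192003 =349479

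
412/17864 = 103/4466 = 0.02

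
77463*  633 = 49034079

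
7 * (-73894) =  - 517258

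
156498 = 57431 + 99067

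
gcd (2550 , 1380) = 30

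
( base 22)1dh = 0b1100010011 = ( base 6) 3351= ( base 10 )787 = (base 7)2203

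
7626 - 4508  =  3118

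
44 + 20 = 64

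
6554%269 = 98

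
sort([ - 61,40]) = [-61, 40] 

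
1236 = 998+238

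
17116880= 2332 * 7340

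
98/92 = 1 + 3/46 = 1.07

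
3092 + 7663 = 10755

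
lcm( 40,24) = 120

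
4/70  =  2/35 =0.06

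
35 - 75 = -40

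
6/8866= 3/4433 = 0.00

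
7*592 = 4144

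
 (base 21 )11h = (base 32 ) ev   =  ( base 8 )737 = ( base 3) 122202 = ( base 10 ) 479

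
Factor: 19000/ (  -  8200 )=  - 95/41 = - 5^1*19^1*41^(  -  1 ) 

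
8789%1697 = 304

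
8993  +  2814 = 11807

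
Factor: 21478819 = 3709^1*5791^1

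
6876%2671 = 1534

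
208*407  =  84656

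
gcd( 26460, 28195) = 5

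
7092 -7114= - 22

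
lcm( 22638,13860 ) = 679140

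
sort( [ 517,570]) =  [ 517, 570] 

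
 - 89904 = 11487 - 101391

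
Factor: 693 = 3^2*7^1*11^1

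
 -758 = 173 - 931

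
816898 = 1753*466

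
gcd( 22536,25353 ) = 2817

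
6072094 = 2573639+3498455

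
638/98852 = 319/49426 =0.01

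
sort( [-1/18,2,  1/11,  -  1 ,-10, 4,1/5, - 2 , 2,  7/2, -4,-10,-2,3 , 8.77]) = [-10,-10,-4, -2 , - 2, - 1,-1/18, 1/11, 1/5 , 2,2,3,7/2, 4,8.77] 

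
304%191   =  113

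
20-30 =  - 10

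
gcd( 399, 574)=7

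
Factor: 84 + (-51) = 33 = 3^1* 11^1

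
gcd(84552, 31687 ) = 1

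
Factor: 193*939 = 181227 = 3^1 *193^1*313^1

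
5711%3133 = 2578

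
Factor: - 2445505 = - 5^1*489101^1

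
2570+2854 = 5424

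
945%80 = 65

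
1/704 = 1/704 = 0.00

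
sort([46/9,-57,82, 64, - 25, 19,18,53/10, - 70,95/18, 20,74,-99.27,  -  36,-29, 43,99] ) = [ - 99.27, - 70,- 57, - 36 ,-29,- 25, 46/9, 95/18 , 53/10,18,  19,  20,43 , 64,74,82,99] 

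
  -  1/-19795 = 1/19795 =0.00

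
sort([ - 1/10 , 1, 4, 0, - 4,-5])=[ - 5,-4, - 1/10,0, 1, 4 ] 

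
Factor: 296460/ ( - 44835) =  - 324/49  =  - 2^2*3^4*7^(  -  2)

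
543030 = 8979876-8436846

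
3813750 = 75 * 50850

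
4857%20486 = 4857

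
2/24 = 1/12 = 0.08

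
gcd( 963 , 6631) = 1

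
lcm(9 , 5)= 45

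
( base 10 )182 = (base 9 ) 222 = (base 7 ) 350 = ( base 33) 5H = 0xB6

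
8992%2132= 464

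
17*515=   8755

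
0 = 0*9398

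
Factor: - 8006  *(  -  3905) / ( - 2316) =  - 2^(-1 )*3^(  -  1)*5^1*11^1*71^1*193^( - 1)*4003^1 =-  15631715/1158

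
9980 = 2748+7232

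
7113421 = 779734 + 6333687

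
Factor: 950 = 2^1*5^2*19^1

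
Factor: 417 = 3^1*139^1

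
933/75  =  311/25 = 12.44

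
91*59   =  5369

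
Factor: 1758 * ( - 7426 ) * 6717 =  - 87689817036 = - 2^2*3^2*47^1*79^1*293^1*2239^1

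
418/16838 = 209/8419 = 0.02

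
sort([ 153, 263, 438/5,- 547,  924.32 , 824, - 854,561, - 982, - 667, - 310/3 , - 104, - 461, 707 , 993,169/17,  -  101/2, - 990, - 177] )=[  -  990,  -  982, - 854, - 667, -547 , - 461, - 177,-104, - 310/3, - 101/2, 169/17, 438/5,153, 263, 561,707,  824,924.32,993]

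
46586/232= 23293/116 = 200.80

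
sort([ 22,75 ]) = [22,75]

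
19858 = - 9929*( - 2) 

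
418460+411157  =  829617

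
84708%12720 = 8388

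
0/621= 0 = 0.00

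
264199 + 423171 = 687370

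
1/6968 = 1/6968 = 0.00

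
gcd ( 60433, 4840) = 1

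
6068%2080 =1908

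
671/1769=11/29=0.38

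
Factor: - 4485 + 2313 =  - 2172= - 2^2 * 3^1 * 181^1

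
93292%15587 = 15357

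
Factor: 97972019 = 23^1*4259653^1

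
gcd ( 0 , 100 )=100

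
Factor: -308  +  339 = 31= 31^1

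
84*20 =1680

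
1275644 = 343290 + 932354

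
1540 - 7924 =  - 6384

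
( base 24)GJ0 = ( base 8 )22710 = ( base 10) 9672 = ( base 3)111021020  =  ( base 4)2113020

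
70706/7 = 10100+6/7 =10100.86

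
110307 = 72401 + 37906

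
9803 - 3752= 6051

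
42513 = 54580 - 12067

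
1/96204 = 1/96204=0.00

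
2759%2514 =245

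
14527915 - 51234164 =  - 36706249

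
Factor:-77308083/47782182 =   -  25769361/15927394  =  - 2^(-1)*  3^1*7^(-1)*23^1*41^1*359^( - 1)*3169^ ( - 1) * 9109^1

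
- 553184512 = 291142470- 844326982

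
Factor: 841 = 29^2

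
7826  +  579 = 8405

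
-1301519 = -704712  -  596807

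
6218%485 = 398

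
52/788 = 13/197  =  0.07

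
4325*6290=27204250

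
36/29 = 36/29 = 1.24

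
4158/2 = 2079 =2079.00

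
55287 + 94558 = 149845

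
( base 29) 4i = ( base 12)B2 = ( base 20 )6E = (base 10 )134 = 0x86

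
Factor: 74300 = 2^2*5^2 * 743^1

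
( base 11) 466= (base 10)556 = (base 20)17g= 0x22c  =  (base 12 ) 3A4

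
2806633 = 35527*79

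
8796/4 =2199 = 2199.00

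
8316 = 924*9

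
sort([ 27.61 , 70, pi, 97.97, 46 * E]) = [pi, 27.61,  70, 97.97, 46*E ] 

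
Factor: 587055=3^1*5^1*7^1*5591^1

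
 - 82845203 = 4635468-87480671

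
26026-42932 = - 16906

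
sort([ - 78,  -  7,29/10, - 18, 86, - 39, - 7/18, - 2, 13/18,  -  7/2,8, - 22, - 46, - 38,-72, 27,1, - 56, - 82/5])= [  -  78, - 72, - 56, - 46, - 39,-38, - 22  , - 18, - 82/5, - 7 , - 7/2, - 2,- 7/18,13/18, 1,29/10,  8 , 27, 86 ] 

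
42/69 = 14/23 = 0.61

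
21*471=9891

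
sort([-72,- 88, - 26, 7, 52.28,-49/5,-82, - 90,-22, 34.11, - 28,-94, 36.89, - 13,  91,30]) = [-94 ,-90, - 88,-82, - 72,-28 ,  -  26, - 22, -13, - 49/5, 7, 30 , 34.11, 36.89,52.28, 91] 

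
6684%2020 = 624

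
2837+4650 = 7487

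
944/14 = 67+ 3/7 = 67.43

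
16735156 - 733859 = 16001297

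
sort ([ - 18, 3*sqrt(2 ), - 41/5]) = [ - 18, - 41/5  ,  3*sqrt (2)]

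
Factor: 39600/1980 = 2^2*5^1  =  20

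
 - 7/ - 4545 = 7/4545=   0.00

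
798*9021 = 7198758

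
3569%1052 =413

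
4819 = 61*79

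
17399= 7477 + 9922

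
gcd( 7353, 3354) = 129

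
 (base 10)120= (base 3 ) 11110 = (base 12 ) a0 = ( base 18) 6c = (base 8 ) 170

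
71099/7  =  10157 = 10157.00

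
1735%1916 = 1735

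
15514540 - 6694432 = 8820108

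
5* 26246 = 131230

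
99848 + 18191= 118039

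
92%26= 14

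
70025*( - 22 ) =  - 1540550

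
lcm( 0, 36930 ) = 0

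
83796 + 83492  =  167288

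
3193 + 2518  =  5711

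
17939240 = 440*40771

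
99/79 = 1 + 20/79 = 1.25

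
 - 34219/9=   -  3803+8/9  =  - 3802.11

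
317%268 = 49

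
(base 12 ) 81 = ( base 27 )3G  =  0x61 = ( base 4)1201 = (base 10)97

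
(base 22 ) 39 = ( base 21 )3c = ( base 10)75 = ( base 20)3f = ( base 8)113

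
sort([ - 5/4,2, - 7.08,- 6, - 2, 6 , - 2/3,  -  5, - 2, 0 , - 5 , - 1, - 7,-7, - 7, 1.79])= [ - 7.08, - 7, - 7, - 7, - 6  , - 5,  -  5, - 2, - 2,  -  5/4, - 1, - 2/3, 0,1.79,2,6]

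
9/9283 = 9/9283 = 0.00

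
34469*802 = 27644138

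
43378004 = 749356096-705978092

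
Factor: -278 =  - 2^1*139^1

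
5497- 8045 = -2548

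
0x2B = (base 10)43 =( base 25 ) 1I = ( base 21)21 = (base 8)53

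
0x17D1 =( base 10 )6097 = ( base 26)90D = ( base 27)89M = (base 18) 10ed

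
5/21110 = 1/4222 = 0.00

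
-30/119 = - 30/119  =  -0.25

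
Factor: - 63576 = -2^3*3^2*883^1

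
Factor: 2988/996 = 3 =3^1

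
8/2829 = 8/2829  =  0.00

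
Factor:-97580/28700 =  - 5^( - 1 )*17^1= - 17/5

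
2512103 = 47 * 53449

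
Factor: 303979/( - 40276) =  - 2^( - 2)*13^1 * 67^1*349^1 * 10069^ ( - 1) 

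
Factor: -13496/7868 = -2^1 * 241^1*281^( - 1) = - 482/281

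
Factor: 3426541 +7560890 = 10987431 = 3^1*7^1*13^1*167^1*241^1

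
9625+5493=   15118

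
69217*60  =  4153020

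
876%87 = 6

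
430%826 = 430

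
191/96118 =191/96118 = 0.00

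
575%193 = 189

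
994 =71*14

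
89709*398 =35704182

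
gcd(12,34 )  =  2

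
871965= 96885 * 9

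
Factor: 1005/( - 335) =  - 3 = - 3^1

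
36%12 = 0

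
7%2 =1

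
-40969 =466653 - 507622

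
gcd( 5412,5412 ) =5412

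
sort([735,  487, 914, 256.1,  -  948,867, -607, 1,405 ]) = [ - 948, - 607,1, 256.1, 405, 487, 735,867, 914] 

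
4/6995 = 4/6995 = 0.00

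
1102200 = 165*6680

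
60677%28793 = 3091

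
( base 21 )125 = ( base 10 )488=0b111101000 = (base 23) L5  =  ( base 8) 750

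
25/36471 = 25/36471 = 0.00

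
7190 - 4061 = 3129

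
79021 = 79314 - 293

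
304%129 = 46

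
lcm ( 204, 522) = 17748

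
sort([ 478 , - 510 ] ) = [ - 510, 478]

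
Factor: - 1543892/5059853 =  - 2^2*7^2*43^( - 1)*7877^1*117671^( - 1 )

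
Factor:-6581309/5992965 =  - 3^( - 2 )*5^(-1) *7^1 * 11^( - 1) * 131^1 * 7177^1*12107^(-1)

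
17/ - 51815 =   -  1+51798/51815 = - 0.00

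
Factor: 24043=24043^1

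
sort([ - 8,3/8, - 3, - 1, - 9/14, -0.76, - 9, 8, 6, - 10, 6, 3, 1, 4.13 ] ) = [ - 10,-9 , - 8,  -  3, - 1, - 0.76, - 9/14, 3/8,1,  3 , 4.13, 6, 6,8 ]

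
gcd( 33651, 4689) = 9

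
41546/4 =10386 + 1/2 = 10386.50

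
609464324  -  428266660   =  181197664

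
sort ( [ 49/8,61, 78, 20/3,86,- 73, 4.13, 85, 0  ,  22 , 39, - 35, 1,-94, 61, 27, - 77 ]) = [ - 94,-77,- 73,-35, 0, 1, 4.13, 49/8, 20/3,  22,27, 39, 61, 61, 78, 85,86]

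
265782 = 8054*33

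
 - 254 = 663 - 917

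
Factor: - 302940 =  - 2^2*3^4*5^1*11^1*17^1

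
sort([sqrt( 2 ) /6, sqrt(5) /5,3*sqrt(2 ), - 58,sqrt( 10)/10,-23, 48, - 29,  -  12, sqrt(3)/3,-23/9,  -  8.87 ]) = [ - 58,  -  29, - 23, - 12, - 8.87 , - 23/9, sqrt( 2) /6,sqrt(10 )/10, sqrt(5)/5,sqrt(3 ) /3 , 3*sqrt( 2 ), 48 ] 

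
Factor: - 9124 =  - 2^2*2281^1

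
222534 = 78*2853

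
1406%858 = 548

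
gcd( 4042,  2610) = 2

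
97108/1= 97108 = 97108.00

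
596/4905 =596/4905 = 0.12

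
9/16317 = 1/1813 = 0.00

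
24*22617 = 542808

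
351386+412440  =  763826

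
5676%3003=2673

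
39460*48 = 1894080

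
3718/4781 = 3718/4781 = 0.78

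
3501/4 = 3501/4 = 875.25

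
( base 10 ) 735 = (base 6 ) 3223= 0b1011011111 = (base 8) 1337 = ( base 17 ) 294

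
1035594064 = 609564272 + 426029792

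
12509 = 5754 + 6755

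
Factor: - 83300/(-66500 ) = 5^(  -  1 )*7^1*17^1*19^( - 1) = 119/95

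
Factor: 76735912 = 2^3* 11^1*23^1*31^1 * 1223^1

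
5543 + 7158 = 12701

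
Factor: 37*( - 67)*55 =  - 5^1*11^1*37^1 * 67^1=- 136345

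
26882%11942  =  2998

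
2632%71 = 5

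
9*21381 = 192429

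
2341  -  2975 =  - 634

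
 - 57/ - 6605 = 57/6605 = 0.01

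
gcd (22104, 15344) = 8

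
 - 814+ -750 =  - 1564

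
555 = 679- 124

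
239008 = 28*8536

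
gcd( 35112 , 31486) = 14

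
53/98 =53/98 = 0.54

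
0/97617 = 0 = 0.00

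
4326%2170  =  2156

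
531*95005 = 50447655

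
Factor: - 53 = - 53^1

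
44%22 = 0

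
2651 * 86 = 227986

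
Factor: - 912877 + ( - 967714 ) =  - 1880591 = - 17^1*110623^1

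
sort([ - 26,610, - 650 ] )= [ - 650, - 26,610 ]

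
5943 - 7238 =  - 1295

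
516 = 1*516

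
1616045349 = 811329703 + 804715646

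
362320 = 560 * 647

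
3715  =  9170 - 5455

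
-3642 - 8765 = - 12407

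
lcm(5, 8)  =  40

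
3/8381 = 3/8381 =0.00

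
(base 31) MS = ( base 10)710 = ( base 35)ka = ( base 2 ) 1011000110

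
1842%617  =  608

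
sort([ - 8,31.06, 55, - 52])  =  [-52,-8,31.06,55] 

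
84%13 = 6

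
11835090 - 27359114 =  - 15524024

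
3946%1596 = 754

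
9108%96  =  84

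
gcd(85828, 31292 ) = 4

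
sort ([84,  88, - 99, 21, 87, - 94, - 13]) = [ - 99, - 94,-13,21 , 84, 87, 88 ] 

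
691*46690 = 32262790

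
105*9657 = 1013985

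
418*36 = 15048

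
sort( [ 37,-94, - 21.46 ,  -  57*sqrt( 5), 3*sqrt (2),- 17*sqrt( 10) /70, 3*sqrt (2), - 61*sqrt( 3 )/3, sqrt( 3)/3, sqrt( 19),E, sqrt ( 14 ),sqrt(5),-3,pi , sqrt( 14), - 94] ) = [ - 57 *sqrt( 5), - 94, - 94, - 61*sqrt(3)/3, - 21.46, - 3,-17*sqrt ( 10 ) /70, sqrt( 3)/3, sqrt(5),E , pi, sqrt( 14), sqrt(14), 3*sqrt( 2) , 3*sqrt( 2), sqrt( 19), 37]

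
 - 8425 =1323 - 9748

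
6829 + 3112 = 9941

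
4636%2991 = 1645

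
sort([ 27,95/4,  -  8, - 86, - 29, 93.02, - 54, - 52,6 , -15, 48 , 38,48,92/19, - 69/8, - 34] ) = [ - 86, - 54, - 52 , - 34,-29,-15 ,- 69/8, - 8 , 92/19 , 6, 95/4,  27, 38, 48,48, 93.02 ] 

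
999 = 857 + 142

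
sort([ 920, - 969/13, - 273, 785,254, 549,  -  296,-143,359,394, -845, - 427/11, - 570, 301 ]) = [-845,- 570, - 296, - 273, -143 , - 969/13 ,-427/11, 254,301, 359, 394,549, 785 , 920 ]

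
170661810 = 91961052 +78700758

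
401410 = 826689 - 425279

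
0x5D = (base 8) 135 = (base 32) 2T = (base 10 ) 93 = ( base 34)2p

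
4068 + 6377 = 10445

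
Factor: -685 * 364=-249340 = - 2^2 * 5^1*7^1 * 13^1*137^1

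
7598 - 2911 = 4687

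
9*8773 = 78957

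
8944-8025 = 919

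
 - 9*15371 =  - 138339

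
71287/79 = 71287/79 = 902.37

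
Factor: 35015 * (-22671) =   -  3^2*5^1*11^1 * 47^1*149^1*229^1 = - 793825065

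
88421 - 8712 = 79709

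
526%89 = 81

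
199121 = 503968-304847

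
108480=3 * 36160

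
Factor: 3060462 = 2^1*3^1*510077^1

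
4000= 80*50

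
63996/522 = 122 + 52/87= 122.60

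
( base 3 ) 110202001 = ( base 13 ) 42c7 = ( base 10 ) 9289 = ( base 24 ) G31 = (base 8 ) 22111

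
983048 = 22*44684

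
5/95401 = 5/95401 = 0.00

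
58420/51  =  1145 + 25/51= 1145.49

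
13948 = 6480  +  7468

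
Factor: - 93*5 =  - 465 = - 3^1*5^1*31^1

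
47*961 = 45167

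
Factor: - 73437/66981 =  - 91/83 = - 7^1*13^1*83^(-1)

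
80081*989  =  79200109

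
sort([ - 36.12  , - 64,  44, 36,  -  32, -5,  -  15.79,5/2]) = [ - 64, - 36.12, - 32,- 15.79,-5,  5/2,  36, 44 ]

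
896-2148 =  - 1252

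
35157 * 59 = 2074263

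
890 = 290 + 600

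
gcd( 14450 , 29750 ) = 850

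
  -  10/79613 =-1 + 79603/79613= - 0.00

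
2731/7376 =2731/7376 = 0.37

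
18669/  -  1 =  - 18669/1 = - 18669.00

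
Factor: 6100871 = 7^1*871553^1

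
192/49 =192/49 =3.92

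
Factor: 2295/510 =2^ ( - 1)*3^2 = 9/2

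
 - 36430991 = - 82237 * 443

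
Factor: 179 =179^1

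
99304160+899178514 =998482674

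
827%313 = 201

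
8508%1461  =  1203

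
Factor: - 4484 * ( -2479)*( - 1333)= - 2^2 *19^1*31^1*37^1 *43^1*59^1*67^1 = - 14817409388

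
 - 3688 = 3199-6887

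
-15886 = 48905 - 64791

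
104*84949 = 8834696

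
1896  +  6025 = 7921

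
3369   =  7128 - 3759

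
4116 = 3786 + 330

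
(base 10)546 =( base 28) je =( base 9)666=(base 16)222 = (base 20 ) 176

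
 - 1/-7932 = 1/7932 = 0.00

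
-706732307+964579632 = 257847325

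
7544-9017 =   -  1473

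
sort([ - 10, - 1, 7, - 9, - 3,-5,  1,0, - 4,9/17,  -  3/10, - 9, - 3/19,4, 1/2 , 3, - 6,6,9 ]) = [ - 10, - 9, - 9, - 6, - 5, - 4,-3, - 1, - 3/10, - 3/19,0,1/2 , 9/17,1,3 , 4,6,7,9]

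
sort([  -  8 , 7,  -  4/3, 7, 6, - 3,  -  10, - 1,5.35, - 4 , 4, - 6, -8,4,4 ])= [ -10, - 8, - 8,  -  6,  -  4, - 3, - 4/3,  -  1,  4,4,4,  5.35,6,7,7] 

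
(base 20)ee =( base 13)198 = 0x126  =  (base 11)248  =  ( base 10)294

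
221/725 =221/725 = 0.30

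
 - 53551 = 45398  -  98949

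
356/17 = 20 + 16/17 =20.94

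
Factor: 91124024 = 2^3*127^1*89689^1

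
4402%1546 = 1310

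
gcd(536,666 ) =2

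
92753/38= 92753/38 = 2440.87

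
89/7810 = 89/7810 = 0.01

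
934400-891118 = 43282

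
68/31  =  68/31= 2.19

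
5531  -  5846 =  -315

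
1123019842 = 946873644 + 176146198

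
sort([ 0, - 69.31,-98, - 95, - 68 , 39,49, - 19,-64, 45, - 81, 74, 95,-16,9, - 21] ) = [ - 98 ,  -  95,-81, - 69.31, - 68, - 64,- 21, - 19, - 16,0,9 , 39,45, 49, 74, 95 ] 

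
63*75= 4725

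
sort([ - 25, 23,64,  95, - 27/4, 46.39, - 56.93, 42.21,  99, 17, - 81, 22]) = [-81,-56.93, - 25, - 27/4,17, 22, 23, 42.21,  46.39,64, 95, 99]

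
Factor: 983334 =2^1*3^1*11^1*47^1*317^1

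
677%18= 11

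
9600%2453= 2241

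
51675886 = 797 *64838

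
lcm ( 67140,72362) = 6512580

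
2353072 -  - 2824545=5177617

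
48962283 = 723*67721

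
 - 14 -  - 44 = 30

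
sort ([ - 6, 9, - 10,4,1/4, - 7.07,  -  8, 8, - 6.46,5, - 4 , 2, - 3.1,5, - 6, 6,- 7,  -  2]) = [ - 10,-8,- 7.07, - 7,-6.46, - 6,-6 , - 4, - 3.1, - 2,1/4,2,4 , 5,5,6,8, 9] 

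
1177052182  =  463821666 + 713230516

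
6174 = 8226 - 2052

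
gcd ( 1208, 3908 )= 4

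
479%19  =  4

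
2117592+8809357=10926949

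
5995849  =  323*18563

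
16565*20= 331300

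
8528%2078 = 216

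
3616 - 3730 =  - 114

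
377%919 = 377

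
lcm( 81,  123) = 3321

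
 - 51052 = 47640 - 98692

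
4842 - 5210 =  -368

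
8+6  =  14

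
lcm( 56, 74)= 2072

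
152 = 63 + 89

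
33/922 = 33/922 = 0.04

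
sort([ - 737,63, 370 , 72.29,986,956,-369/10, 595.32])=[ -737,-369/10,  63,  72.29,370, 595.32,956,986 ]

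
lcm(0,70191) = 0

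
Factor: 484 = 2^2*11^2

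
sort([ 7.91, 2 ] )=[2, 7.91 ] 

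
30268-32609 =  - 2341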